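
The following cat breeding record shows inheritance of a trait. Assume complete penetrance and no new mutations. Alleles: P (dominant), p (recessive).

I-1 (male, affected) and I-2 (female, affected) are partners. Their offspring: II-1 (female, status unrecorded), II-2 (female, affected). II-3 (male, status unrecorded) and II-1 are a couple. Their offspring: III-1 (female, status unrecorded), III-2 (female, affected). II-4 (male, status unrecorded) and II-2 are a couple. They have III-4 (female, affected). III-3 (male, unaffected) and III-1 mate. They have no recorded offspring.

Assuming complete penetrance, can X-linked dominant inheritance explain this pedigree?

A consistent assignment under X-linked dominant exists: I-1 X^P Y, I-2 X^P X^P, II-1 X^P X^P, II-2 X^P X^P, II-3 X^P Y, II-4 X^P Y, III-1 X^P X^P, III-2 X^P X^P, III-3 X^p Y, III-4 X^P X^P.
In this assignment every recorded phenotype matches its genotype and every non-founder's genotype is obtainable from its parents' genotypes, so the pedigree is consistent.

Yes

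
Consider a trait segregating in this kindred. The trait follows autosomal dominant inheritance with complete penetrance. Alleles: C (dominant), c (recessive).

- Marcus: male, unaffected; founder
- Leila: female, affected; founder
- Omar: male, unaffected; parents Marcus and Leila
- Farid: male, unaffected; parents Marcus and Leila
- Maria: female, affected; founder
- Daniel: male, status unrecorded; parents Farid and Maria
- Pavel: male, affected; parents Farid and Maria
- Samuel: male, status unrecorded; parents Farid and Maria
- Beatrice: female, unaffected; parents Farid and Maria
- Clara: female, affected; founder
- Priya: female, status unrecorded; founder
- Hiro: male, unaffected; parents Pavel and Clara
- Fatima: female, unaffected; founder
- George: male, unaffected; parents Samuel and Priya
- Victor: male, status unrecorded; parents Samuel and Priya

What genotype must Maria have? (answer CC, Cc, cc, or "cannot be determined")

Cc

From phenotype alone, Maria is CC or Cc.
Maria is affected so carries C and passed c to Beatrice (cc), so Maria is Cc.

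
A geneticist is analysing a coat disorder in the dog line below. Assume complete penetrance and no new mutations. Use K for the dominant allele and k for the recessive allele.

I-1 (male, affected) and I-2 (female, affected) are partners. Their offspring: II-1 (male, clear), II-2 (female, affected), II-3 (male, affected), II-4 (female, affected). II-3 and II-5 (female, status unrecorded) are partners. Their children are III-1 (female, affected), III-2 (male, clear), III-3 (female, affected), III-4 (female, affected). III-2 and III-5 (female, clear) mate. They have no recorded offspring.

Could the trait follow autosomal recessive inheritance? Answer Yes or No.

No

Under autosomal recessive, II-1 (clear, male) cannot arise from I-1 (affected) × I-2 (affected).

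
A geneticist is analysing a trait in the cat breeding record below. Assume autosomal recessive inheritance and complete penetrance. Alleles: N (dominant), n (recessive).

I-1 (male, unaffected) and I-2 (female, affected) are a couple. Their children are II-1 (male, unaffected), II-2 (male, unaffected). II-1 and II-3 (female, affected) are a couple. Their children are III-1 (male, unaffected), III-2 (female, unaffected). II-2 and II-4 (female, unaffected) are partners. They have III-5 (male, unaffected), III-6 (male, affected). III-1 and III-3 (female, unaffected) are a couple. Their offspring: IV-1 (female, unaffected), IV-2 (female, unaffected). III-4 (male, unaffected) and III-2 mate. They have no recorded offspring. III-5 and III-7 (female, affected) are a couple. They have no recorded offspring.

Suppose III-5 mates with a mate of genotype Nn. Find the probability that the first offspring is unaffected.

II-2 is unaffected so carries N and received n from I-2 (nn), so II-2 is Nn.
II-4 is unaffected so carries N and passed n to III-6 (nn), so II-4 is Nn.
III-5 is an unaffected offspring of II-2 (Nn) × II-4 (Nn), whose cross gives 1/4 NN : 1/2 Nn : 1/4 nn; conditioning on being unaffected, III-5 is NN with probability 1/3, Nn with probability 2/3.
Summing over parental genotype combinations, P(offspring is unaffected) = 1/3·1 + 2/3·3/4 = 5/6.

5/6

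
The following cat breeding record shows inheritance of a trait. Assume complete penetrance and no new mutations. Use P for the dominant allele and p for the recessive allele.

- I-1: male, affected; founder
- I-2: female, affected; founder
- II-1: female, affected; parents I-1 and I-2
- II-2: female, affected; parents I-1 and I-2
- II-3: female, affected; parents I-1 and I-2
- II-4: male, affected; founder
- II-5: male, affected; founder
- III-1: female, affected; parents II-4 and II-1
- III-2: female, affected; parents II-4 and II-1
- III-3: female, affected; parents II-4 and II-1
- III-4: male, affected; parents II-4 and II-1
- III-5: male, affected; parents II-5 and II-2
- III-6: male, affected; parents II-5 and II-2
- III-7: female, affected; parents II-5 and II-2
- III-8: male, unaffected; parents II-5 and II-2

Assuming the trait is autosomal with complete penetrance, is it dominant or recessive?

dominant

II-5 and II-2 are both affected yet have an unaffected child III-8. Under a recessive model two affected parents are homozygous and every child would be affected, so the trait cannot be recessive.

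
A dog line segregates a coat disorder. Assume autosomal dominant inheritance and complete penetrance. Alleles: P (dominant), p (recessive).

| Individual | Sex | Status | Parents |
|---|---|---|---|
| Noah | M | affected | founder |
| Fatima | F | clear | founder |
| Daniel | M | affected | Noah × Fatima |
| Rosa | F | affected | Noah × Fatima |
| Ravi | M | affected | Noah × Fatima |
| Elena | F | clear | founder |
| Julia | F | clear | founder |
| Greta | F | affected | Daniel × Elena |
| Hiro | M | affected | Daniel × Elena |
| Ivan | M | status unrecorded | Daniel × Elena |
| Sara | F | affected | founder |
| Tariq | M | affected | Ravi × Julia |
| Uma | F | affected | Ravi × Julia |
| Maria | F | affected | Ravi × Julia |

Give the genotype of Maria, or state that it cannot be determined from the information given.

From phenotype alone, Maria is PP or Pp.
Maria is affected so carries P and received p from Julia (pp), so Maria is Pp.

Pp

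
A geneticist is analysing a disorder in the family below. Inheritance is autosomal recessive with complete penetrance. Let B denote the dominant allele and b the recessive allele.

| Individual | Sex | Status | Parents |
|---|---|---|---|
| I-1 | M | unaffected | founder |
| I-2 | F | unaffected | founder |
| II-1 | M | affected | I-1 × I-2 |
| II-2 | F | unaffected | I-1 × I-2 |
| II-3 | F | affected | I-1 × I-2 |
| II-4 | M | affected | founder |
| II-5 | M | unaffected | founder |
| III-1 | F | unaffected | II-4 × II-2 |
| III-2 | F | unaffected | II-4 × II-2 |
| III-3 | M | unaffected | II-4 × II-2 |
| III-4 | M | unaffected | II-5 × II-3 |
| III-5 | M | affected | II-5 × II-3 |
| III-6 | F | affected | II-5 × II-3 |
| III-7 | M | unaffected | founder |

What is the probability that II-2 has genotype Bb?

I-1 is unaffected so carries B and passed b to II-1 (bb), so I-1 is Bb.
I-2 is unaffected so carries B and passed b to II-1 (bb), so I-2 is Bb.
Their cross gives offspring ratios 1/4 BB : 1/2 Bb : 1/4 bb. Conditioning on II-2 being unaffected, P(Bb) = 1/2 / 3/4 = 2/3 before taking II-2's own offspring into account.
II-4 is affected, so II-4 is bb.
Now use II-2's offspring. Probability of each recorded status — unaffected daughter III-1: 1/2 if II-2 is Bb, 1 if BB; unaffected daughter III-2: 1/2 if II-2 is Bb, 1 if BB; unaffected son III-3: 1/2 if II-2 is Bb, 1 if BB.
Bayes: P(Bb) = 2/3·1/8 / (2/3·1/8 + 1/3·1) = 1/5.

1/5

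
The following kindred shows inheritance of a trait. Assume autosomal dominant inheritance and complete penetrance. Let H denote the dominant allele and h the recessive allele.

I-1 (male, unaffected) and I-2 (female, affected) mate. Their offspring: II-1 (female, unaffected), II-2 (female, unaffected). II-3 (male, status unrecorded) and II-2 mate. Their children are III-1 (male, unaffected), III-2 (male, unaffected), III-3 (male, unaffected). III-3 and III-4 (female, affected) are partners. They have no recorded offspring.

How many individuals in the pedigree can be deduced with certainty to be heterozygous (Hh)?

Obligate heterozygotes: I-2 is affected so carries H and passed h to II-1 (hh), so I-2 is Hh.
Every other individual is either homozygous by phenotype or has at least one consistent homozygous assignment, so the count is 1.

1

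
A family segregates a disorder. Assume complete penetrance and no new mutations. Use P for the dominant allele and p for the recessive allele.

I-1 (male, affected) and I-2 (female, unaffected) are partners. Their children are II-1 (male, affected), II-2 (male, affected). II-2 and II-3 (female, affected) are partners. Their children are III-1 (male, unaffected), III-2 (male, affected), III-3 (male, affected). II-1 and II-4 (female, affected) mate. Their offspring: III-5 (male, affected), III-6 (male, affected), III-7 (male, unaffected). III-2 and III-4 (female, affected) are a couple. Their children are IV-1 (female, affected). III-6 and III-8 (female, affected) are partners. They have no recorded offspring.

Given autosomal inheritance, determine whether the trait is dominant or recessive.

II-2 and II-3 are both affected yet have an unaffected child III-1. Under a recessive model two affected parents are homozygous and every child would be affected, so the trait cannot be recessive.

dominant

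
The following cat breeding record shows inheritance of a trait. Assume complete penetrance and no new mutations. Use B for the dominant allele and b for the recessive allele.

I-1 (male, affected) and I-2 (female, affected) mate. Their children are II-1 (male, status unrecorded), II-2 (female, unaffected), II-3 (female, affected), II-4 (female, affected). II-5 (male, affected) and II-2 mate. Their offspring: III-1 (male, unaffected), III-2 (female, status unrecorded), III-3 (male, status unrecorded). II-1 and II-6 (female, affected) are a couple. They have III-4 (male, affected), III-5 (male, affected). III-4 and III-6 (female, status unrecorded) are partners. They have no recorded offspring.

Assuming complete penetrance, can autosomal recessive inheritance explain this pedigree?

Under autosomal recessive, II-2 (unaffected, female) cannot arise from I-1 (affected) × I-2 (affected).

No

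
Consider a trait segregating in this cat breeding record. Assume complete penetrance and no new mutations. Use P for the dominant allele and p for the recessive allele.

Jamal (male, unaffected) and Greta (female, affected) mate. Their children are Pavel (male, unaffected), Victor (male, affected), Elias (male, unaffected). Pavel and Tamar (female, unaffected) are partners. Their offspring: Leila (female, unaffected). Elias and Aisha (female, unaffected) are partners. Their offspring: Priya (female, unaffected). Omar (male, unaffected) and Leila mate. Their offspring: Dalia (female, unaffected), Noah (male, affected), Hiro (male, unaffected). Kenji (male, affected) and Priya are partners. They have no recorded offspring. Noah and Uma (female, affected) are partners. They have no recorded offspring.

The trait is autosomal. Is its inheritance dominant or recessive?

recessive

Omar and Leila are both unaffected yet have an affected child Noah. Under dominance, an affected child requires at least one affected parent, so the trait cannot be dominant.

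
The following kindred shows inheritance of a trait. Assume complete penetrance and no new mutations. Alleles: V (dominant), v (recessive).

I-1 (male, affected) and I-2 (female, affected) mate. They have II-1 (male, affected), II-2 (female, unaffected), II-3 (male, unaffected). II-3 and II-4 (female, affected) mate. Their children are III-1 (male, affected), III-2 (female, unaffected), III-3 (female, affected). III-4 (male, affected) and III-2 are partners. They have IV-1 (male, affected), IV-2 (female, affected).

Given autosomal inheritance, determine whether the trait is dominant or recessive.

dominant

I-1 and I-2 are both affected yet have an unaffected child II-2. Under a recessive model two affected parents are homozygous and every child would be affected, so the trait cannot be recessive.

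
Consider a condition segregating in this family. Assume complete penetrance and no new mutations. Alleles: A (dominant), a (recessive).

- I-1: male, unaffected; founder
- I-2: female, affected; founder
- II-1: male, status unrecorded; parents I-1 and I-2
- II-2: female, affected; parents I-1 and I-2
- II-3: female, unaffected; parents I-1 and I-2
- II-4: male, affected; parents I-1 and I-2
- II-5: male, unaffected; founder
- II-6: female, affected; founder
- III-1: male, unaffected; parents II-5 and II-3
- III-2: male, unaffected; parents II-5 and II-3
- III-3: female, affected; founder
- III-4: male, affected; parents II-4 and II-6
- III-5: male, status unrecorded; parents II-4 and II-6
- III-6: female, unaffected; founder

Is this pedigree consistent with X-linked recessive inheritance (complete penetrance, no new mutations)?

No

Under X-linked recessive, II-2 (affected, female) cannot arise from I-1 (unaffected) × I-2 (affected).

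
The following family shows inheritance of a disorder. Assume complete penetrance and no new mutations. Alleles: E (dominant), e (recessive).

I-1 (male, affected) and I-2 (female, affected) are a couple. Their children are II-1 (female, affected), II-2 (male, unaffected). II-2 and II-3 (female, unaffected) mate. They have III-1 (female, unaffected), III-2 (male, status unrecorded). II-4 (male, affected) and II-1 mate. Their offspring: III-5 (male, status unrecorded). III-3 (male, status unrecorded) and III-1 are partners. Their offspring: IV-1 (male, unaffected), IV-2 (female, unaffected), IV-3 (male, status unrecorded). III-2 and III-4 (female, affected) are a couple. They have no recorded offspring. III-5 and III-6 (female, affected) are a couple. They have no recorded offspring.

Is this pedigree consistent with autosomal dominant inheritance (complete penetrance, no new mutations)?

A consistent assignment under autosomal dominant exists: I-1 Ee, I-2 Ee, II-1 EE, II-2 ee, II-3 ee, II-4 EE, III-1 ee, III-2 ee, III-3 Ee, III-4 EE, III-5 EE, III-6 EE, IV-1 ee, IV-2 ee, IV-3 Ee.
In this assignment every recorded phenotype matches its genotype and every non-founder's genotype is obtainable from its parents' genotypes, so the pedigree is consistent.

Yes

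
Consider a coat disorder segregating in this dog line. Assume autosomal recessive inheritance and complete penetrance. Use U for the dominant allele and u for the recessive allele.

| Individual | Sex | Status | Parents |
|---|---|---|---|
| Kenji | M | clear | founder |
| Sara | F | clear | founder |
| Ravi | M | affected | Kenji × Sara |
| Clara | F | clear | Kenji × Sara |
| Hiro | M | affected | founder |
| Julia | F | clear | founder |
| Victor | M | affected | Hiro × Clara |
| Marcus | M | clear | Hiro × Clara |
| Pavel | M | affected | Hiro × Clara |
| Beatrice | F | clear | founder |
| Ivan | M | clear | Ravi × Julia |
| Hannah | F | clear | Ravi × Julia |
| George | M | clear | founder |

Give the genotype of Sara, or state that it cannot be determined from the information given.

From phenotype alone, Sara is UU or Uu.
Sara is clear so carries U and passed u to Ravi (uu), so Sara is Uu.

Uu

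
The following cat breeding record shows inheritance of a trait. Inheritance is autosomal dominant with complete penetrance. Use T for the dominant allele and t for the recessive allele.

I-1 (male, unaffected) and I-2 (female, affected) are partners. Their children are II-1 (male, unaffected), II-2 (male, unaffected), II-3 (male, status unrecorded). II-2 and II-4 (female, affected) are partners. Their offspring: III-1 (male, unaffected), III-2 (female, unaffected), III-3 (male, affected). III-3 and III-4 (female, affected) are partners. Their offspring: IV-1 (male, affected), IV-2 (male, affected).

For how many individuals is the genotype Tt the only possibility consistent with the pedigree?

3

Obligate heterozygotes: I-2 is affected so carries T and passed t to II-1 (tt), so I-2 is Tt; II-4 is affected so carries T and passed t to III-1 (tt), so II-4 is Tt; III-3 is affected so carries T and received t from II-2 (tt), so III-3 is Tt.
Every other individual is either homozygous by phenotype or has at least one consistent homozygous assignment, so the count is 3.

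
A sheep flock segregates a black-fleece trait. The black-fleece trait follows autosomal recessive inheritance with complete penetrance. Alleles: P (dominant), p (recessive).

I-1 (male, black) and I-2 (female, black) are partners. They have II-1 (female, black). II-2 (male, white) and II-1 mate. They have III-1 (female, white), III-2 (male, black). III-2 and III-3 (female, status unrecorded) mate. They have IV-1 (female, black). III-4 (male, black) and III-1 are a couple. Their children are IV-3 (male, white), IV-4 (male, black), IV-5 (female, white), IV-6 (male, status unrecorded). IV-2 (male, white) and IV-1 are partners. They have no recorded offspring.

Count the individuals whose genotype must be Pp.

4

Obligate heterozygotes: II-2 is white so carries P and passed p to III-2 (pp), so II-2 is Pp; III-1 is white so carries P and received p from II-1 (pp), so III-1 is Pp; IV-3 is white so carries P and received p from III-4 (pp), so IV-3 is Pp; IV-5 is white so carries P and received p from III-4 (pp), so IV-5 is Pp.
Every other individual is either homozygous by phenotype or has at least one consistent homozygous assignment, so the count is 4.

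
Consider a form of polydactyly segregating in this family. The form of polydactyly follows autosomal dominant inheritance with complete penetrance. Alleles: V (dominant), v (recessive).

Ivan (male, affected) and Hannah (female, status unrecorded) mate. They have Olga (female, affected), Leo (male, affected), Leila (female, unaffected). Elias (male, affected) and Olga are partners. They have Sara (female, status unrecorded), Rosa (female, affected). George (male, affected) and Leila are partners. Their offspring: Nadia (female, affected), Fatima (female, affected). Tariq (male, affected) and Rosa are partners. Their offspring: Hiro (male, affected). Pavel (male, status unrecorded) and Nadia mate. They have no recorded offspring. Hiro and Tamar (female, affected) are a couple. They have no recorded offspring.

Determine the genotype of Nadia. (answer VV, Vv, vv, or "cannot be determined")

From phenotype alone, Nadia is VV or Vv.
Nadia is affected so carries V and received v from Leila (vv), so Nadia is Vv.

Vv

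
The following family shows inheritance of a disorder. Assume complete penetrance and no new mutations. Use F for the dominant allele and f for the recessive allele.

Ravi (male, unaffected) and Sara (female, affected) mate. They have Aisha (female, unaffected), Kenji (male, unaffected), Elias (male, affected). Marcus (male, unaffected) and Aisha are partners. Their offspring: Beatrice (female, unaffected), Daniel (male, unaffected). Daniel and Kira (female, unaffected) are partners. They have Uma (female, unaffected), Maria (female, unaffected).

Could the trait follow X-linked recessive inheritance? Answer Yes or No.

Under X-linked recessive, Kenji (unaffected, male) cannot arise from Ravi (unaffected) × Sara (affected).

No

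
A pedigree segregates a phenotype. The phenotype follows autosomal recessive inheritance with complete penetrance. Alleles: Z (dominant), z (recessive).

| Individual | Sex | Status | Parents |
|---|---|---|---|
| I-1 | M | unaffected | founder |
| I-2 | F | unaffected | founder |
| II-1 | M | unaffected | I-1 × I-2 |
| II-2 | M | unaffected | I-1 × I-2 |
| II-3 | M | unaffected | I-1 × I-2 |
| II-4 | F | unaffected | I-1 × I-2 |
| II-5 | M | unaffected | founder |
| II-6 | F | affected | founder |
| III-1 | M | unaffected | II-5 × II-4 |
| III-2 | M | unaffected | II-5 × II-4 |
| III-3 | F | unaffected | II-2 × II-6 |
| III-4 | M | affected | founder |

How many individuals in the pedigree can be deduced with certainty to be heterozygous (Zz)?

1

Obligate heterozygotes: III-3 is unaffected so carries Z and received z from II-6 (zz), so III-3 is Zz.
Every other individual is either homozygous by phenotype or has at least one consistent homozygous assignment, so the count is 1.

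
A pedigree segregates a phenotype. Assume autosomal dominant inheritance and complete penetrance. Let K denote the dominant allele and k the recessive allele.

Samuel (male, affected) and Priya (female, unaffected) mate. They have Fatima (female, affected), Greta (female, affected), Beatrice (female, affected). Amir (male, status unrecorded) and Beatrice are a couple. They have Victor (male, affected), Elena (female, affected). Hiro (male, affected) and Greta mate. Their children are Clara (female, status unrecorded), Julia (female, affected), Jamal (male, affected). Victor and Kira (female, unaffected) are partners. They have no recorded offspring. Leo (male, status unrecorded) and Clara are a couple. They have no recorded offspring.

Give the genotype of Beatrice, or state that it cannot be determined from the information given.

From phenotype alone, Beatrice is KK or Kk.
Beatrice is affected so carries K and received k from Priya (kk), so Beatrice is Kk.

Kk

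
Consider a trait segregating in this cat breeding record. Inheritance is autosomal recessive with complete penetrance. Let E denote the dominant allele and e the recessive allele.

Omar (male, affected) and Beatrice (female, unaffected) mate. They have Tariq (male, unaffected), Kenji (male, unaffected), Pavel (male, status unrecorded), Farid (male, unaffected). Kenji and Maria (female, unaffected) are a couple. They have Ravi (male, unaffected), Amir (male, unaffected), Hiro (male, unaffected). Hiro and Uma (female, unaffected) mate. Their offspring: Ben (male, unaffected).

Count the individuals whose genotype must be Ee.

3

Obligate heterozygotes: Tariq is unaffected so carries E and received e from Omar (ee), so Tariq is Ee; Kenji is unaffected so carries E and received e from Omar (ee), so Kenji is Ee; Farid is unaffected so carries E and received e from Omar (ee), so Farid is Ee.
Every other individual is either homozygous by phenotype or has at least one consistent homozygous assignment, so the count is 3.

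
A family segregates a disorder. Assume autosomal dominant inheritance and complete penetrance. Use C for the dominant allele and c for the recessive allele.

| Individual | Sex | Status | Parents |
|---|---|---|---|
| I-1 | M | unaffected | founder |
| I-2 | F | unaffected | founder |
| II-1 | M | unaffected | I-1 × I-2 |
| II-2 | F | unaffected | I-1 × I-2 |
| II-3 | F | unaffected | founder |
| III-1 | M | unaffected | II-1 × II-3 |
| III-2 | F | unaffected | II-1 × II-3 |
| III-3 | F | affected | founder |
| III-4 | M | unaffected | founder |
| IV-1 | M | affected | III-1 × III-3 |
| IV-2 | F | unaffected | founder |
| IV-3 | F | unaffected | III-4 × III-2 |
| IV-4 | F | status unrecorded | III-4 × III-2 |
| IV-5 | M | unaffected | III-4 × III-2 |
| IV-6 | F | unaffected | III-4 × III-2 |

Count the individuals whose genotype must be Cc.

Obligate heterozygotes: IV-1 is affected so carries C and received c from III-1 (cc), so IV-1 is Cc.
Every other individual is either homozygous by phenotype or has at least one consistent homozygous assignment, so the count is 1.

1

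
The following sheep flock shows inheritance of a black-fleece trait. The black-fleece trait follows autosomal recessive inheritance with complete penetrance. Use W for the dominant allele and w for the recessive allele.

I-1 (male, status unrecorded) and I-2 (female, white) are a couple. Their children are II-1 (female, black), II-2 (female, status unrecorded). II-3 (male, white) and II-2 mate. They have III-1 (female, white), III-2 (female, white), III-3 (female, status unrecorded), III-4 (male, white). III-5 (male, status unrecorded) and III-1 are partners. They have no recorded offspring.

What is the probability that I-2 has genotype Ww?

1

I-2 is white so carries W and passed w to II-1 (ww), so I-2 is Ww, giving P(Ww) = 1.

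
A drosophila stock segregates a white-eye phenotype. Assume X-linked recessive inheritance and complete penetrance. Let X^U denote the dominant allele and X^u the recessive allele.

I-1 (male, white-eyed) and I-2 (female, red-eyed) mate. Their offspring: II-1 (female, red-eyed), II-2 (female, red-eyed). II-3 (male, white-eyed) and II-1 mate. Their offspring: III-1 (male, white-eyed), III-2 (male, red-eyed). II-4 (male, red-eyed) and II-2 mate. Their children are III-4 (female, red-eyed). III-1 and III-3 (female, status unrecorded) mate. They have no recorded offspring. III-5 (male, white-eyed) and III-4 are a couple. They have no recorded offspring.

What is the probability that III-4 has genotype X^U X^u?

II-4 is red-eyed, so II-4 is X^U Y.
II-2 is red-eyed so carries U and received u from I-1 (X^u Y), so II-2 is X^U X^u.
Their cross gives offspring ratios 1/2 X^U X^U : 1/2 X^U X^u. Conditioning on III-4 being red-eyed, P(X^U X^u) = 1/2 / 1 = 1/2.

1/2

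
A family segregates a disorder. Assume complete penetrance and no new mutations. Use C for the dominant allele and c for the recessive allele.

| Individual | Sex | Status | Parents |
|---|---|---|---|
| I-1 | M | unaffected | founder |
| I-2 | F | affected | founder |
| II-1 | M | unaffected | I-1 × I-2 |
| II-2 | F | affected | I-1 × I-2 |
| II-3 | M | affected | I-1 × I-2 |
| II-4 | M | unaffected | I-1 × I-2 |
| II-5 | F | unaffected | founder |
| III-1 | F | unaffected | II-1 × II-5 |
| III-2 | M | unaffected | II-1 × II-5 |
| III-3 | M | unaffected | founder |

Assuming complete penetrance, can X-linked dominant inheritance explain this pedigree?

Yes

A consistent assignment under X-linked dominant exists: I-1 X^c Y, I-2 X^C X^c, II-1 X^c Y, II-2 X^C X^c, II-3 X^C Y, II-4 X^c Y, II-5 X^c X^c, III-1 X^c X^c, III-2 X^c Y, III-3 X^c Y.
In this assignment every recorded phenotype matches its genotype and every non-founder's genotype is obtainable from its parents' genotypes, so the pedigree is consistent.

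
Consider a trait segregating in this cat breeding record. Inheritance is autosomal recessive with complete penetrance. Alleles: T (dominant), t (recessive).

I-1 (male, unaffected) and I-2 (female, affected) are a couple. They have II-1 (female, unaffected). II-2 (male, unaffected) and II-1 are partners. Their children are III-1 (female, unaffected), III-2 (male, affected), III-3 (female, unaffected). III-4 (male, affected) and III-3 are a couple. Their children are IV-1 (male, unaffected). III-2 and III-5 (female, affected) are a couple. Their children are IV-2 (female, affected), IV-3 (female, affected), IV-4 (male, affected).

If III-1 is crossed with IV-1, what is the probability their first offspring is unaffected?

5/6

II-2 is unaffected so carries T and passed t to III-2 (tt), so II-2 is Tt.
II-1 is unaffected so carries T and received t from I-2 (tt), so II-1 is Tt.
III-1 is an unaffected offspring of II-2 (Tt) × II-1 (Tt), whose cross gives 1/4 TT : 1/2 Tt : 1/4 tt; conditioning on being unaffected, III-1 is TT with probability 1/3, Tt with probability 2/3.
IV-1 is unaffected so carries T and received t from III-4 (tt), so IV-1 is Tt.
Summing over parental genotype combinations, P(offspring is unaffected) = 1/3·1 + 2/3·3/4 = 5/6.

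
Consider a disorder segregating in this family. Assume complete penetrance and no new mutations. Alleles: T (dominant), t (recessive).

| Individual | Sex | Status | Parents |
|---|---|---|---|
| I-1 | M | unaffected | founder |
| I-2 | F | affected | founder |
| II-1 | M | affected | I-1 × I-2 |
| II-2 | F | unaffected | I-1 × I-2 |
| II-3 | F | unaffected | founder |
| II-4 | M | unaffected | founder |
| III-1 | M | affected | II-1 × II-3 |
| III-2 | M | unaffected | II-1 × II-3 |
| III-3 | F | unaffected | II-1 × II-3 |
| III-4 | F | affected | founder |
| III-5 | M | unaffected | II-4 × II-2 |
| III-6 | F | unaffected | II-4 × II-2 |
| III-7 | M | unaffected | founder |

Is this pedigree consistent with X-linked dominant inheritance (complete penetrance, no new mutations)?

Under X-linked dominant, III-1 (affected, male) cannot arise from II-1 (affected) × II-3 (unaffected).

No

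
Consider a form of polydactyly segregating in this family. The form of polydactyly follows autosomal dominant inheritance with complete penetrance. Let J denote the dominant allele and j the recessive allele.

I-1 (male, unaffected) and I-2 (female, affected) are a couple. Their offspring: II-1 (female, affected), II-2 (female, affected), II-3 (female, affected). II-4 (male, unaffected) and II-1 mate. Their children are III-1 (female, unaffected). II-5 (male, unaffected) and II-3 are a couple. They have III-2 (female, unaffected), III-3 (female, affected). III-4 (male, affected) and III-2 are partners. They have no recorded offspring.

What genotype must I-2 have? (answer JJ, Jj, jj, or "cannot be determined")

cannot be determined

I-2's phenotype allows JJ or Jj, and no parent or child forces a single allele at both positions; consistent genotype assignments exist with I-2 as JJ or Jj.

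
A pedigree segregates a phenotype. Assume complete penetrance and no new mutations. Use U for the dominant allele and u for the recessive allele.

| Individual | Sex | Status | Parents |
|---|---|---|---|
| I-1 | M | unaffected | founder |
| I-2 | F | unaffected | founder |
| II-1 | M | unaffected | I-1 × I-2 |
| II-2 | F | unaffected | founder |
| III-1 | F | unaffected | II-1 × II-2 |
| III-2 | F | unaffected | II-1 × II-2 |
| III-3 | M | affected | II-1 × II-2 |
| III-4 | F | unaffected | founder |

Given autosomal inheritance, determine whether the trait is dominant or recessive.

recessive

II-1 and II-2 are both unaffected yet have an affected child III-3. Under dominance, an affected child requires at least one affected parent, so the trait cannot be dominant.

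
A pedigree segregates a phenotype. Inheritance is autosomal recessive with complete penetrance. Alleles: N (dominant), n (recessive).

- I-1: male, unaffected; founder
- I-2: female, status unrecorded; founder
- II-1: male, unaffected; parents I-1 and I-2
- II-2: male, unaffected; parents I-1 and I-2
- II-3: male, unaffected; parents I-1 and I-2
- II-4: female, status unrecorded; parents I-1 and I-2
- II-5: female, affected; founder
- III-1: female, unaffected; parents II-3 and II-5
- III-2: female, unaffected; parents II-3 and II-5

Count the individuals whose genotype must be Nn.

Obligate heterozygotes: III-1 is unaffected so carries N and received n from II-5 (nn), so III-1 is Nn; III-2 is unaffected so carries N and received n from II-5 (nn), so III-2 is Nn.
Every other individual is either homozygous by phenotype or has at least one consistent homozygous assignment, so the count is 2.

2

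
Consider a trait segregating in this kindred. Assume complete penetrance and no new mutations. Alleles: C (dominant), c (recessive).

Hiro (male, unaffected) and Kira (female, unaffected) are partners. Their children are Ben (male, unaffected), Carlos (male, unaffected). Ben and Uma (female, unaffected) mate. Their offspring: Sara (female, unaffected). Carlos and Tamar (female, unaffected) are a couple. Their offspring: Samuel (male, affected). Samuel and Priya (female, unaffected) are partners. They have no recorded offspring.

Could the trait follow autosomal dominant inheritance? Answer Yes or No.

No

Under autosomal dominant, Samuel (affected, male) cannot arise from Carlos (unaffected) × Tamar (unaffected).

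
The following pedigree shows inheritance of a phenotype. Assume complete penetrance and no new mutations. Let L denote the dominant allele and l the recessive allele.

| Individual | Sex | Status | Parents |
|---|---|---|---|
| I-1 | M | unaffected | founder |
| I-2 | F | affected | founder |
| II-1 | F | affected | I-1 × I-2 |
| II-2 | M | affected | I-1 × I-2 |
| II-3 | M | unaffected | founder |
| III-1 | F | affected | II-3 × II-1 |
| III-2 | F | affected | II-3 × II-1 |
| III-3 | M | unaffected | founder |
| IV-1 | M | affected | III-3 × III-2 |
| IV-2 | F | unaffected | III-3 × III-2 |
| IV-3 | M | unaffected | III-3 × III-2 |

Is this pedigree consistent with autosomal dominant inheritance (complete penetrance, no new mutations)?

A consistent assignment under autosomal dominant exists: I-1 ll, I-2 LL, II-1 Ll, II-2 Ll, II-3 ll, III-1 Ll, III-2 Ll, III-3 ll, IV-1 Ll, IV-2 ll, IV-3 ll.
In this assignment every recorded phenotype matches its genotype and every non-founder's genotype is obtainable from its parents' genotypes, so the pedigree is consistent.

Yes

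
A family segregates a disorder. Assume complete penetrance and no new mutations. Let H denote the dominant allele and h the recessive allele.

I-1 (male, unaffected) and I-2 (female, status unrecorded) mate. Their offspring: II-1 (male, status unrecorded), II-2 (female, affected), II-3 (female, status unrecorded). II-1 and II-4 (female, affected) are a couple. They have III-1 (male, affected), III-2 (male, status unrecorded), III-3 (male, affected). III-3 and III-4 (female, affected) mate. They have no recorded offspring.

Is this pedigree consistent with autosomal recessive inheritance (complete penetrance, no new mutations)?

A consistent assignment under autosomal recessive exists: I-1 Hh, I-2 Hh, II-1 Hh, II-2 hh, II-3 HH, II-4 hh, III-1 hh, III-2 Hh, III-3 hh, III-4 hh.
In this assignment every recorded phenotype matches its genotype and every non-founder's genotype is obtainable from its parents' genotypes, so the pedigree is consistent.

Yes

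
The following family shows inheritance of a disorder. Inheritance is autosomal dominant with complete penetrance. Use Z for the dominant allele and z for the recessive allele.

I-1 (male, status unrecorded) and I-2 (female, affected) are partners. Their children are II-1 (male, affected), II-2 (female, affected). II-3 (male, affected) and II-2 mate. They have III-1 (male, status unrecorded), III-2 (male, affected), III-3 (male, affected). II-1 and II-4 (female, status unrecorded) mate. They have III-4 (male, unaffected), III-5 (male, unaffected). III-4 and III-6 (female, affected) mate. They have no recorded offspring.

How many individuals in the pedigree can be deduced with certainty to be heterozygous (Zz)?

Obligate heterozygotes: II-1 is affected so carries Z and passed z to III-4 (zz), so II-1 is Zz.
Every other individual is either homozygous by phenotype or has at least one consistent homozygous assignment, so the count is 1.

1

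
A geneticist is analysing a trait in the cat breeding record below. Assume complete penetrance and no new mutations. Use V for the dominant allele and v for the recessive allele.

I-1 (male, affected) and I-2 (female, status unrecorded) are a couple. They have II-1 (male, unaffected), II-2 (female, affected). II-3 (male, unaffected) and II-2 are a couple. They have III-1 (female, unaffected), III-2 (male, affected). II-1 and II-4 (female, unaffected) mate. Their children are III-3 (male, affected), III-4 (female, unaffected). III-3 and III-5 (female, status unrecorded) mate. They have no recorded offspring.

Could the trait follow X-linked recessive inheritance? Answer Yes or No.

Yes

A consistent assignment under X-linked recessive exists: I-1 X^v Y, I-2 X^V X^v, II-1 X^V Y, II-2 X^v X^v, II-3 X^V Y, II-4 X^V X^v, III-1 X^V X^v, III-2 X^v Y, III-3 X^v Y, III-4 X^V X^V, III-5 X^V X^V.
In this assignment every recorded phenotype matches its genotype and every non-founder's genotype is obtainable from its parents' genotypes, so the pedigree is consistent.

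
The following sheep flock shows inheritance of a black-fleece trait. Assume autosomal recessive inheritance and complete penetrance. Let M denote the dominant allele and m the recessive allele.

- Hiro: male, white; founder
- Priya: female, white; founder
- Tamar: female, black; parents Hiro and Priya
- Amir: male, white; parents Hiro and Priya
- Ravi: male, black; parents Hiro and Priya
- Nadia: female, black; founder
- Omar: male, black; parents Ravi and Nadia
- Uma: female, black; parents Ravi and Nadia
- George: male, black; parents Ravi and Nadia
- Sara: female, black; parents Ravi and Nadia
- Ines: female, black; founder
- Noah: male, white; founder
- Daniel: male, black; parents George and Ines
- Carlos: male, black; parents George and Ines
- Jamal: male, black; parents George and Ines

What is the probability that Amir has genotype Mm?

Hiro is white so carries M and passed m to Tamar (mm), so Hiro is Mm.
Priya is white so carries M and passed m to Tamar (mm), so Priya is Mm.
Their cross gives offspring ratios 1/4 MM : 1/2 Mm : 1/4 mm. Conditioning on Amir being white, P(Mm) = 1/2 / 3/4 = 2/3.

2/3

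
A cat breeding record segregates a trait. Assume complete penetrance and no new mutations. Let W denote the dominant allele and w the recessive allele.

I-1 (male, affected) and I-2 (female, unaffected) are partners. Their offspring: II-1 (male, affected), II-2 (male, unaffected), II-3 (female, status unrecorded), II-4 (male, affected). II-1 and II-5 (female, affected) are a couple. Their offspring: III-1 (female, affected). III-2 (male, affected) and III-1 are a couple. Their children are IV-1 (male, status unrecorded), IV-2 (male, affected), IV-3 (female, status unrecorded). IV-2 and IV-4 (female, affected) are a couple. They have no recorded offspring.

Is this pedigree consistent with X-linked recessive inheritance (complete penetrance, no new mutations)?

A consistent assignment under X-linked recessive exists: I-1 X^w Y, I-2 X^W X^w, II-1 X^w Y, II-2 X^W Y, II-3 X^W X^w, II-4 X^w Y, II-5 X^w X^w, III-1 X^w X^w, III-2 X^w Y, IV-1 X^w Y, IV-2 X^w Y, IV-3 X^w X^w, IV-4 X^w X^w.
In this assignment every recorded phenotype matches its genotype and every non-founder's genotype is obtainable from its parents' genotypes, so the pedigree is consistent.

Yes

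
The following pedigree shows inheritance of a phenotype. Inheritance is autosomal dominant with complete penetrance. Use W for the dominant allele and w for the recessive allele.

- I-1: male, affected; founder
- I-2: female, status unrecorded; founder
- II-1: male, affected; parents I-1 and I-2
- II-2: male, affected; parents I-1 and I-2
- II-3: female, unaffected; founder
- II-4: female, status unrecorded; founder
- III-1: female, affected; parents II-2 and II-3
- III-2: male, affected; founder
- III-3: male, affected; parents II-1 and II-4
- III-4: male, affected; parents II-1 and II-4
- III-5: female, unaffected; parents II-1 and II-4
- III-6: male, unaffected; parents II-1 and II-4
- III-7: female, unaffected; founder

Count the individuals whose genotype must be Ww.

Obligate heterozygotes: II-1 is affected so carries W and passed w to III-5 (ww), so II-1 is Ww; III-1 is affected so carries W and received w from II-3 (ww), so III-1 is Ww.
Every other individual is either homozygous by phenotype or has at least one consistent homozygous assignment, so the count is 2.

2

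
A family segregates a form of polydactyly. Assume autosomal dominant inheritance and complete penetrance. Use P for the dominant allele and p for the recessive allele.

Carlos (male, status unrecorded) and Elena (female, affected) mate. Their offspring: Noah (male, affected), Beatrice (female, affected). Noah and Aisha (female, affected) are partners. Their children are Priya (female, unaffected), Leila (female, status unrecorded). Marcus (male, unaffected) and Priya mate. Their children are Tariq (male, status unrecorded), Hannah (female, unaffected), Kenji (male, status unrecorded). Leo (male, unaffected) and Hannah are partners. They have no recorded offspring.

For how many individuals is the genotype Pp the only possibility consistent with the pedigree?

2

Obligate heterozygotes: Noah is affected so carries P and passed p to Priya (pp), so Noah is Pp; Aisha is affected so carries P and passed p to Priya (pp), so Aisha is Pp.
Every other individual is either homozygous by phenotype or has at least one consistent homozygous assignment, so the count is 2.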